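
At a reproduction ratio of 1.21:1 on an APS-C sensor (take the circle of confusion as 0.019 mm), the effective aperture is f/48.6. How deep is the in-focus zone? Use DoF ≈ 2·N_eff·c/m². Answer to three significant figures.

At magnification m, DoF ≈ 2·N_eff·c/m² = 2 × 48.6 × 0.019 / 1.21² = 1.847 / 1.464 ≈ 1.26 mm.

1.26 mm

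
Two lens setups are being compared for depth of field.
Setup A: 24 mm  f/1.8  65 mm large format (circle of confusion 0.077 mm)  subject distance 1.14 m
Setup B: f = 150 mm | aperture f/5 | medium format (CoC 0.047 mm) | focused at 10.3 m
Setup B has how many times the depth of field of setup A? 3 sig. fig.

3.35

Setup A: H = 24²/(1.8×0.077) + 24 ≈ 4179.8 mm; DoF = Df − Dn = 1558.52 − 898.67 ≈ 659.85 mm.
Setup B: H = 150²/(5×0.047) + 150 ≈ 95894.7 mm; DoF = Df − Dn = 11521.4 − 9312.7 ≈ 2208.7 mm.
Ratio = 2208.7 / 659.85 ≈ 3.35.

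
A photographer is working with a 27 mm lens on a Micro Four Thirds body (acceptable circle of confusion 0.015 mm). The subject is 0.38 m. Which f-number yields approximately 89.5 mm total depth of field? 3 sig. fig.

Write h = H − f = f²/(N·c). The thin-lens limits are Dn = s·h/(h + (s−f)) and Df = s·h/(h − (s−f)), so DoF = Df − Dn = 2·s·(s−f)·h / (h² − (s−f)²).
That is a quadratic in h: DoF·h² − 2·s·(s−f)·h − DoF·(s−f)² = 0 ⇒ h = (s−f)·(s + √(s² + DoF²)) / DoF = 353 × (380 + √(380² + 89.5²)) / 89.5 = 353 × (380 + 390.398) / 89.5 ≈ 3038.6 mm.
Then N = f²/(c·h) = 27² / (0.015 × 3038.6) = 729 / 45.578 ≈ 16.

f/16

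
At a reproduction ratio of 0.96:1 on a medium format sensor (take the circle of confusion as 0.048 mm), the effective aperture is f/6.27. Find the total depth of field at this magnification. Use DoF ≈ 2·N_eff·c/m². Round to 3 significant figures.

At magnification m, DoF ≈ 2·N_eff·c/m² = 2 × 6.27 × 0.048 / 0.96² = 0.6019 / 0.9216 ≈ 0.653 mm.

0.653 mm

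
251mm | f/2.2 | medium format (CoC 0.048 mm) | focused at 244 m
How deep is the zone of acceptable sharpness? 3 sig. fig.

239 m

Hyperfocal distance H = f²/(N·c) + f = 251²/(2.2 × 0.048) + 251 = 63001/0.1056 + 251 ≈ 596851.4 mm ≈ 596.9 m.
Near limit Dn = s·(H − f)/(H + s − 2f) = 244000 × (596851.4 − 251) / (596851.4 + 244000 − 2 × 251) = 244000 × 596600.4 / 840349.4 ≈ 173226 mm.
Far limit Df = s·(H − f)/(H − s) = 244000 × (596851.4 − 251) / (596851.4 − 244000) = 244000 × 596600.4 / 352851.4 ≈ 412555 mm.
Depth of field = Df − Dn = 412555 − 173226 ≈ 239329 mm ≈ 239 m.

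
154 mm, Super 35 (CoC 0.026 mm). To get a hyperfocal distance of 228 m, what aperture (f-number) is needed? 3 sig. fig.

Rearrange H = f²/(N·c) + f for N: N = f² / ((H − f)·c).
N = 154² / ((228000 − 154) × 0.026) = 23716 / 5924 ≈ 4.

f/4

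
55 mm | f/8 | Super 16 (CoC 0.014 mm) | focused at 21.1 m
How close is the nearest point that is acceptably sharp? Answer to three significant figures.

11.9 m

Hyperfocal distance H = f²/(N·c) + f = 55²/(8 × 0.014) + 55 = 3025/0.112 + 55 ≈ 27063.9 mm ≈ 27.06 m.
Near limit Dn = s·(H − f)/(H + s − 2f) = 21100 × (27063.9 − 55) / (27063.9 + 21100 − 2 × 55) = 21100 × 27008.9 / 48053.9 ≈ 11859 mm ≈ 11.9 m.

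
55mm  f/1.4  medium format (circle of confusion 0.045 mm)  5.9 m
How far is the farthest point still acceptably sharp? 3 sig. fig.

Hyperfocal distance H = f²/(N·c) + f = 55²/(1.4 × 0.045) + 55 = 3025/0.063 + 55 ≈ 48070.9 mm ≈ 48.07 m.
Far limit Df = s·(H − f)/(H − s) = 5900 × (48070.9 − 55) / (48070.9 − 5900) = 5900 × 48015.9 / 42170.9 ≈ 6717.8 mm ≈ 6.72 m.

6.72 m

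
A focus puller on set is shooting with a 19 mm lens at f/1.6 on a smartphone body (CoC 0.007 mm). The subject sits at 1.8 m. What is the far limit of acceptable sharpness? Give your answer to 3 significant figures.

1.91 m

Hyperfocal distance H = f²/(N·c) + f = 19²/(1.6 × 0.007) + 19 = 361/0.0112 + 19 ≈ 32251.1 mm ≈ 32.25 m.
Far limit Df = s·(H − f)/(H − s) = 1800 × (32251.1 − 19) / (32251.1 − 1800) = 1800 × 32232.1 / 30451.1 ≈ 1905.3 mm ≈ 1.91 m.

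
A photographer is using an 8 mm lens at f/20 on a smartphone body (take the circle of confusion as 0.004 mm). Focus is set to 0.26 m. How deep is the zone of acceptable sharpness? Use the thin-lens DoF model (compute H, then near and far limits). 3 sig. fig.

Hyperfocal distance H = f²/(N·c) + f = 8²/(20 × 0.004) + 8 = 64/0.08 + 8 ≈ 808.0 mm ≈ 0.808 m.
Near limit Dn = s·(H − f)/(H + s − 2f) = 260 × (808.0 − 8) / (808.0 + 260 − 2 × 8) = 260 × 800.0 / 1052.0 ≈ 197.72 mm.
Far limit Df = s·(H − f)/(H − s) = 260 × (808.0 − 8) / (808.0 − 260) = 260 × 800.0 / 548.0 ≈ 379.56 mm.
Depth of field = Df − Dn = 379.56 − 197.72 ≈ 181.84 mm.

182 mm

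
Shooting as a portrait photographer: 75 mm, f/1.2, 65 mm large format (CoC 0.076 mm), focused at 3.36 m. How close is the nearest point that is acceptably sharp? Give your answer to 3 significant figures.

3.19 m

Hyperfocal distance H = f²/(N·c) + f = 75²/(1.2 × 0.076) + 75 = 5625/0.0912 + 75 ≈ 61752.6 mm ≈ 61.75 m.
Near limit Dn = s·(H − f)/(H + s − 2f) = 3360 × (61752.6 − 75) / (61752.6 + 3360 − 2 × 75) = 3360 × 61677.6 / 64962.6 ≈ 3190.1 mm ≈ 3.19 m.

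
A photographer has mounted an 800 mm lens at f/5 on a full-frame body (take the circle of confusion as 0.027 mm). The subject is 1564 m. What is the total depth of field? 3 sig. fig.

1160 m

Hyperfocal distance H = f²/(N·c) + f = 800²/(5 × 0.027) + 800 = 640000/0.135 + 800 ≈ 4741540.7 mm ≈ 4742 m.
Near limit Dn = s·(H − f)/(H + s − 2f) = 1564000 × (4741540.7 − 800) / (4741540.7 + 1564000 − 2 × 800) = 1564000 × 4740740.7 / 6303940.7 ≈ 1176172 mm.
Far limit Df = s·(H − f)/(H − s) = 1564000 × (4741540.7 − 800) / (4741540.7 − 1564000) = 1564000 × 4740740.7 / 3177540.7 ≈ 2333414 mm.
Depth of field = Df − Dn = 2333414 − 1176172 ≈ 1157242 mm ≈ 1160 m.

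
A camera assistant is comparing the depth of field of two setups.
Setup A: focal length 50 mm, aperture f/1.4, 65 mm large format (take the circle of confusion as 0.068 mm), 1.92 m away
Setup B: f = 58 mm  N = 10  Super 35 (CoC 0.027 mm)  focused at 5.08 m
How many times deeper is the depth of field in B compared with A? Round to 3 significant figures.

Setup A: H = 50²/(1.4×0.068) + 50 ≈ 26310.5 mm; DoF = Df − Dn = 2067.20 − 1792.37 ≈ 274.83 mm.
Setup B: H = 58²/(10×0.027) + 58 ≈ 12517.3 mm; DoF = Df − Dn = 8510.3 − 3620.6 ≈ 4889.7 mm.
Ratio = 4889.7 / 274.83 ≈ 17.8.

17.8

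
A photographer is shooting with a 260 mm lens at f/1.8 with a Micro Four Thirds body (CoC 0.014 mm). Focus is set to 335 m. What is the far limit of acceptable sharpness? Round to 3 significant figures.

383 m

Hyperfocal distance H = f²/(N·c) + f = 260²/(1.8 × 0.014) + 260 = 67600/0.0252 + 260 ≈ 2682799.7 mm ≈ 2683 m.
Far limit Df = s·(H − f)/(H − s) = 335000 × (2682799.7 − 260) / (2682799.7 − 335000) = 335000 × 2682539.7 / 2347799.7 ≈ 382763 mm ≈ 383 m.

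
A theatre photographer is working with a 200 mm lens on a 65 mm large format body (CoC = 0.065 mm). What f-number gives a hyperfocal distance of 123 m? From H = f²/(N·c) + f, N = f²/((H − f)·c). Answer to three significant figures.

f/5.01

Rearrange H = f²/(N·c) + f for N: N = f² / ((H − f)·c).
N = 200² / ((123000 − 200) × 0.065) = 40000 / 7982 ≈ 5.01.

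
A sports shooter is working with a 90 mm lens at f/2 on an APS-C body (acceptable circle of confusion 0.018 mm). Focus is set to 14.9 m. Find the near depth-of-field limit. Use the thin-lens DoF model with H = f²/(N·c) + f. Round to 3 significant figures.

Hyperfocal distance H = f²/(N·c) + f = 90²/(2 × 0.018) + 90 = 8100/0.036 + 90 ≈ 225090.0 mm ≈ 225.1 m.
Near limit Dn = s·(H − f)/(H + s − 2f) = 14900 × (225090.0 − 90) / (225090.0 + 14900 − 2 × 90) = 14900 × 225000.0 / 239810.0 ≈ 13980 mm ≈ 14.0 m.

14.0 m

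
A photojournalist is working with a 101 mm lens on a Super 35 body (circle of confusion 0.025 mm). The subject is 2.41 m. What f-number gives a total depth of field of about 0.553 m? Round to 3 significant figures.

f/20

Write h = H − f = f²/(N·c). The thin-lens limits are Dn = s·h/(h + (s−f)) and Df = s·h/(h − (s−f)), so DoF = Df − Dn = 2·s·(s−f)·h / (h² − (s−f)²).
That is a quadratic in h: DoF·h² − 2·s·(s−f)·h − DoF·(s−f)² = 0 ⇒ h = (s−f)·(s + √(s² + DoF²)) / DoF = 2309 × (2410 + √(2410² + 553²)) / 553 = 2309 × (2410 + 2472.63) / 553 ≈ 20387 mm.
Then N = f²/(c·h) = 101² / (0.025 × 20387) = 10201 / 509.67 ≈ 20.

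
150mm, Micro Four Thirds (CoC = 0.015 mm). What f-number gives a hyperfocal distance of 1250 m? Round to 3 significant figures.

f/1.20

Rearrange H = f²/(N·c) + f for N: N = f² / ((H − f)·c).
N = 150² / ((1250000 − 150) × 0.015) = 22500 / 18748 ≈ 1.20.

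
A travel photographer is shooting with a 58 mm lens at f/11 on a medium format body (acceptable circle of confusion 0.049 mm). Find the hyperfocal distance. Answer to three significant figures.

Hyperfocal distance H = f²/(N·c) + f = 58²/(11 × 0.049) + 58 = 3364/0.539 + 58 ≈ 6299.2 mm ≈ 6.30 m.

6.30 m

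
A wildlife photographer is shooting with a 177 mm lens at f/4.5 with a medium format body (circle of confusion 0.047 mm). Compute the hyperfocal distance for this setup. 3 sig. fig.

148 m

Hyperfocal distance H = f²/(N·c) + f = 177²/(4.5 × 0.047) + 177 = 31329/0.2115 + 177 ≈ 148304.7 mm ≈ 148 m.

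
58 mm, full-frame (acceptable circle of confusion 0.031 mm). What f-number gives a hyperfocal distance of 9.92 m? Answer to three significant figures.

Rearrange H = f²/(N·c) + f for N: N = f² / ((H − f)·c).
N = 58² / ((9920 − 58) × 0.031) = 3364 / 305.7 ≈ 11.

f/11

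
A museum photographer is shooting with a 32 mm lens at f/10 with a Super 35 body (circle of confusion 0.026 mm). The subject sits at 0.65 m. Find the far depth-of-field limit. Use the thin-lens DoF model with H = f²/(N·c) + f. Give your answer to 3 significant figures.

0.771 m

Hyperfocal distance H = f²/(N·c) + f = 32²/(10 × 0.026) + 32 = 1024/0.26 + 32 ≈ 3970.5 mm ≈ 3.970 m.
Far limit Df = s·(H − f)/(H − s) = 650 × (3970.5 − 32) / (3970.5 − 650) = 650 × 3938.5 / 3320.5 ≈ 770.98 mm ≈ 0.771 m.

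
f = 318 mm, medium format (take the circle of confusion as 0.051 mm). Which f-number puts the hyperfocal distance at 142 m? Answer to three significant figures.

f/14

Rearrange H = f²/(N·c) + f for N: N = f² / ((H − f)·c).
N = 318² / ((142000 − 318) × 0.051) = 101124 / 7226 ≈ 14.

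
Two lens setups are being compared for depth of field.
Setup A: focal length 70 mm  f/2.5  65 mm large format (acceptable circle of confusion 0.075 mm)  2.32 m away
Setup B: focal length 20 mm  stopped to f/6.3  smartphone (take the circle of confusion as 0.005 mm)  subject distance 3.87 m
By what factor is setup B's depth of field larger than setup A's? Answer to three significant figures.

6.42

Setup A: H = 70²/(2.5×0.075) + 70 ≈ 26203.3 mm; DoF = Df − Dn = 2538.56 − 2136.09 ≈ 402.47 mm.
Setup B: H = 20²/(6.3×0.005) + 20 ≈ 12718.4 mm; DoF = Df − Dn = 5553.9 − 2969.6 ≈ 2584.3 mm.
Ratio = 2584.3 / 402.47 ≈ 6.42.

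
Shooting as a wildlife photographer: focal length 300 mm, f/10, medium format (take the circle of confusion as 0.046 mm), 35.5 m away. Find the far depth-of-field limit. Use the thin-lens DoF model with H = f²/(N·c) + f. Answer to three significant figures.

43.3 m

Hyperfocal distance H = f²/(N·c) + f = 300²/(10 × 0.046) + 300 = 90000/0.46 + 300 ≈ 195952.2 mm ≈ 196.0 m.
Far limit Df = s·(H − f)/(H − s) = 35500 × (195952.2 − 300) / (195952.2 − 35500) = 35500 × 195652.2 / 160452.2 ≈ 43288 mm ≈ 43.3 m.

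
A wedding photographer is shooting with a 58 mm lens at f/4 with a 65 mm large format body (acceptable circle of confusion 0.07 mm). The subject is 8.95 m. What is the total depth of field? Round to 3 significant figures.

29.3 m

Hyperfocal distance H = f²/(N·c) + f = 58²/(4 × 0.07) + 58 = 3364/0.28 + 58 ≈ 12072.3 mm ≈ 12.07 m.
Near limit Dn = s·(H − f)/(H + s − 2f) = 8950 × (12072.3 − 58) / (12072.3 + 8950 − 2 × 58) = 8950 × 12014.3 / 20906.3 ≈ 5143 mm.
Far limit Df = s·(H − f)/(H − s) = 8950 × (12072.3 − 58) / (12072.3 − 8950) = 8950 × 12014.3 / 3122.3 ≈ 34439 mm.
Depth of field = Df − Dn = 34439 − 5143 ≈ 29296 mm ≈ 29.3 m.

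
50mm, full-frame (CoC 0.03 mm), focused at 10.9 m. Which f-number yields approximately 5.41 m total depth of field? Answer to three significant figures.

Write h = H − f = f²/(N·c). The thin-lens limits are Dn = s·h/(h + (s−f)) and Df = s·h/(h − (s−f)), so DoF = Df − Dn = 2·s·(s−f)·h / (h² − (s−f)²).
That is a quadratic in h: DoF·h² − 2·s·(s−f)·h − DoF·(s−f)² = 0 ⇒ h = (s−f)·(s + √(s² + DoF²)) / DoF = 10850 × (10900 + √(10900² + 5410²)) / 5410 = 10850 × (10900 + 12168.7) / 5410 ≈ 46265 mm.
Then N = f²/(c·h) = 50² / (0.03 × 46265) = 2500 / 1388.0 ≈ 1.80.

f/1.80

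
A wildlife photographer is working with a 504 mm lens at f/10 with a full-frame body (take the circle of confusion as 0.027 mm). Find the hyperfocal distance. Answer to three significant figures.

941 m

Hyperfocal distance H = f²/(N·c) + f = 504²/(10 × 0.027) + 504 = 254016/0.27 + 504 ≈ 941304.0 mm ≈ 941 m.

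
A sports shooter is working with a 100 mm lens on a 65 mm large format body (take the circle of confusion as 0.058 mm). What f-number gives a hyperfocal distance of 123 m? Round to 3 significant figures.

f/1.40

Rearrange H = f²/(N·c) + f for N: N = f² / ((H − f)·c).
N = 100² / ((123000 − 100) × 0.058) = 10000 / 7128 ≈ 1.40.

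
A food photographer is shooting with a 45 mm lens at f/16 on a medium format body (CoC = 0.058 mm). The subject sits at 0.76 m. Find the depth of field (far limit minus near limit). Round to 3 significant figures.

Hyperfocal distance H = f²/(N·c) + f = 45²/(16 × 0.058) + 45 = 2025/0.928 + 45 ≈ 2227.1 mm ≈ 2.227 m.
Near limit Dn = s·(H − f)/(H + s − 2f) = 760 × (2227.1 − 45) / (2227.1 + 760 − 2 × 45) = 760 × 2182.1 / 2897.1 ≈ 572.43 mm.
Far limit Df = s·(H − f)/(H − s) = 760 × (2227.1 − 45) / (2227.1 − 760) = 760 × 2182.1 / 1467.1 ≈ 1130.39 mm.
Depth of field = Df − Dn = 1130.39 − 572.43 ≈ 557.96 mm ≈ 0.558 m.

0.558 m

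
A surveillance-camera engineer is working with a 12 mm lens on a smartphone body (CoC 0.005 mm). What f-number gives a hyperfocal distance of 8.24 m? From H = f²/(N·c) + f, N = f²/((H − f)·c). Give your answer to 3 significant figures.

f/3.50

Rearrange H = f²/(N·c) + f for N: N = f² / ((H − f)·c).
N = 12² / ((8240 − 12) × 0.005) = 144 / 41.14 ≈ 3.50.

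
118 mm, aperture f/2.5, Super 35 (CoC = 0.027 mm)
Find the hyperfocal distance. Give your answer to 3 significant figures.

Hyperfocal distance H = f²/(N·c) + f = 118²/(2.5 × 0.027) + 118 = 13924/0.0675 + 118 ≈ 206399.5 mm ≈ 206 m.

206 m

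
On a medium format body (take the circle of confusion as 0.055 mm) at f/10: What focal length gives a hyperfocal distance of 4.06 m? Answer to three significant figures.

From H = f²/(N·c) + f, with f ≪ H: f ≈ √(H·N·c) = √(4060 × 10 × 0.055) = √2233.0 ≈ 47.25 mm.
Exact: f² + N·c·f − N·c·H = 0 ⇒ f = (−N·c + √((N·c)² + 4·N·c·H))/2 = (−0.55 + √8932.3)/2 ≈ 46.980 mm ≈ 47.0 mm.

47.0 mm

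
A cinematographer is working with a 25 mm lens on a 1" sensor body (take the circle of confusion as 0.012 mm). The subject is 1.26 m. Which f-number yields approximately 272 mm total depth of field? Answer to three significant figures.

Write h = H − f = f²/(N·c). The thin-lens limits are Dn = s·h/(h + (s−f)) and Df = s·h/(h − (s−f)), so DoF = Df − Dn = 2·s·(s−f)·h / (h² − (s−f)²).
That is a quadratic in h: DoF·h² − 2·s·(s−f)·h − DoF·(s−f)² = 0 ⇒ h = (s−f)·(s + √(s² + DoF²)) / DoF = 1235 × (1260 + √(1260² + 272²)) / 272 = 1235 × (1260 + 1289.02) / 272 ≈ 11574 mm.
Then N = f²/(c·h) = 25² / (0.012 × 11574) = 625 / 138.88 ≈ 4.50.

f/4.50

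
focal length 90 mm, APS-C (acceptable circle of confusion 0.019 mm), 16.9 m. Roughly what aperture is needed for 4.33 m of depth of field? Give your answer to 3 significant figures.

f/3.20

Write h = H − f = f²/(N·c). The thin-lens limits are Dn = s·h/(h + (s−f)) and Df = s·h/(h − (s−f)), so DoF = Df − Dn = 2·s·(s−f)·h / (h² − (s−f)²).
That is a quadratic in h: DoF·h² − 2·s·(s−f)·h − DoF·(s−f)² = 0 ⇒ h = (s−f)·(s + √(s² + DoF²)) / DoF = 16810 × (16900 + √(16900² + 4330²)) / 4330 = 16810 × (16900 + 17445.9) / 4330 ≈ 133338 mm.
Then N = f²/(c·h) = 90² / (0.019 × 133338) = 8100 / 2533.4 ≈ 3.20.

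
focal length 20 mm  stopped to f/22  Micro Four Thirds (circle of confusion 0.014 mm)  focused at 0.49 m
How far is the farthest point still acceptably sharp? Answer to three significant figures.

Hyperfocal distance H = f²/(N·c) + f = 20²/(22 × 0.014) + 20 = 400/0.308 + 20 ≈ 1318.7 mm ≈ 1.319 m.
Far limit Df = s·(H − f)/(H − s) = 490 × (1318.7 − 20) / (1318.7 − 490) = 490 × 1298.7 / 828.7 ≈ 767.90 mm ≈ 0.768 m.

0.768 m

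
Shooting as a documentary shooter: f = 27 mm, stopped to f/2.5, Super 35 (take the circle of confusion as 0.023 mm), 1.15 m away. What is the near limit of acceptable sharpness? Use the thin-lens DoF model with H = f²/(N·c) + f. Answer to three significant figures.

1.06 m

Hyperfocal distance H = f²/(N·c) + f = 27²/(2.5 × 0.023) + 27 = 729/0.0575 + 27 ≈ 12705.3 mm ≈ 12.71 m.
Near limit Dn = s·(H − f)/(H + s − 2f) = 1150 × (12705.3 − 27) / (12705.3 + 1150 − 2 × 27) = 1150 × 12678.3 / 13801.3 ≈ 1056.4 mm ≈ 1.06 m.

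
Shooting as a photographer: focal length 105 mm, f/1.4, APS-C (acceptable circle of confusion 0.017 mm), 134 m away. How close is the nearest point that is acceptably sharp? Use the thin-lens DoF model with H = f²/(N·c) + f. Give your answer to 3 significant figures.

Hyperfocal distance H = f²/(N·c) + f = 105²/(1.4 × 0.017) + 105 = 11025/0.0238 + 105 ≈ 463340.3 mm ≈ 463.3 m.
Near limit Dn = s·(H − f)/(H + s − 2f) = 134000 × (463340.3 − 105) / (463340.3 + 134000 − 2 × 105) = 134000 × 463235.3 / 597130.3 ≈ 103953 mm ≈ 104 m.

104 m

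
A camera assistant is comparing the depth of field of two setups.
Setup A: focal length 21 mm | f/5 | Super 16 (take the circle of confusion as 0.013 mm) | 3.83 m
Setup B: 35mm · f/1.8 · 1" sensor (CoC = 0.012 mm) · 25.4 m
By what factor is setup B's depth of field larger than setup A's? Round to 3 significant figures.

4.52

Setup A: H = 21²/(5×0.013) + 21 ≈ 6805.6 mm; DoF = Df − Dn = 8732.7 − 2452.9 ≈ 6279.8 mm.
Setup B: H = 35²/(1.8×0.012) + 35 ≈ 56748.0 mm; DoF = Df − Dn = 45952 − 17550 ≈ 28402 mm.
Ratio = 28402 / 6279.8 ≈ 4.52.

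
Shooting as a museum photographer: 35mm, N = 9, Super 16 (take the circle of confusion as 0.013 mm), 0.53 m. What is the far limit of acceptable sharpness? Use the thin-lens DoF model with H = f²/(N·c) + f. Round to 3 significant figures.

0.556 m

Hyperfocal distance H = f²/(N·c) + f = 35²/(9 × 0.013) + 35 = 1225/0.117 + 35 ≈ 10505.1 mm ≈ 10.51 m.
Far limit Df = s·(H − f)/(H − s) = 530 × (10505.1 − 35) / (10505.1 − 530) = 530 × 10470.1 / 9975.1 ≈ 556.30 mm ≈ 0.556 m.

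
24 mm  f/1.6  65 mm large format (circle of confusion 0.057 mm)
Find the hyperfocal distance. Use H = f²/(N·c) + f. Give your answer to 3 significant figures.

Hyperfocal distance H = f²/(N·c) + f = 24²/(1.6 × 0.057) + 24 = 576/0.0912 + 24 ≈ 6339.8 mm ≈ 6.34 m.

6.34 m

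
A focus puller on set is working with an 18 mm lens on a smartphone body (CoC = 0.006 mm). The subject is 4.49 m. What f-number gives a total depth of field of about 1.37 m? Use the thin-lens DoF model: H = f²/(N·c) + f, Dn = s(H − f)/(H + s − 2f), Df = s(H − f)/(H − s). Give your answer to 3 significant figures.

Write h = H − f = f²/(N·c). The thin-lens limits are Dn = s·h/(h + (s−f)) and Df = s·h/(h − (s−f)), so DoF = Df − Dn = 2·s·(s−f)·h / (h² − (s−f)²).
That is a quadratic in h: DoF·h² − 2·s·(s−f)·h − DoF·(s−f)² = 0 ⇒ h = (s−f)·(s + √(s² + DoF²)) / DoF = 4472 × (4490 + √(4490² + 1370²)) / 1370 = 4472 × (4490 + 4694.36) / 1370 ≈ 29980 mm.
Then N = f²/(c·h) = 18² / (0.006 × 29980) = 324 / 179.88 ≈ 1.80.

f/1.80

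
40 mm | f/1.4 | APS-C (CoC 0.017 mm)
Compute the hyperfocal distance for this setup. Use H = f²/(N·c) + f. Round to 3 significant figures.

Hyperfocal distance H = f²/(N·c) + f = 40²/(1.4 × 0.017) + 40 = 1600/0.0238 + 40 ≈ 67266.9 mm ≈ 67.3 m.

67.3 m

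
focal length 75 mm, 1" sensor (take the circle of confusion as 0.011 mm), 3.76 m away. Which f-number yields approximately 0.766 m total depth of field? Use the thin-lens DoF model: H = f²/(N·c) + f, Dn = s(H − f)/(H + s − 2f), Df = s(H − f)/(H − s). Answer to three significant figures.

f/14

Write h = H − f = f²/(N·c). The thin-lens limits are Dn = s·h/(h + (s−f)) and Df = s·h/(h − (s−f)), so DoF = Df − Dn = 2·s·(s−f)·h / (h² − (s−f)²).
That is a quadratic in h: DoF·h² − 2·s·(s−f)·h − DoF·(s−f)² = 0 ⇒ h = (s−f)·(s + √(s² + DoF²)) / DoF = 3685 × (3760 + √(3760² + 766²)) / 766 = 3685 × (3760 + 3837.23) / 766 ≈ 36548 mm.
Then N = f²/(c·h) = 75² / (0.011 × 36548) = 5625 / 402.03 ≈ 14.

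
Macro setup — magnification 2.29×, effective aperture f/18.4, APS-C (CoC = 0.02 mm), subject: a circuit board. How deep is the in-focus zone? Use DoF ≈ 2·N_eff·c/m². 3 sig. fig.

At magnification m, DoF ≈ 2·N_eff·c/m² = 2 × 18.4 × 0.02 / 2.29² = 0.736 / 5.244 ≈ 0.14 mm.

0.140 mm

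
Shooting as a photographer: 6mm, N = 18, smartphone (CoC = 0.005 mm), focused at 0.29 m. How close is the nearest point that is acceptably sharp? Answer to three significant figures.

Hyperfocal distance H = f²/(N·c) + f = 6²/(18 × 0.005) + 6 = 36/0.09 + 6 ≈ 406.0 mm ≈ 0.406 m.
Near limit Dn = s·(H − f)/(H + s − 2f) = 290 × (406.0 − 6) / (406.0 + 290 − 2 × 6) = 290 × 400.0 / 684.0 ≈ 169.59 mm.

170 mm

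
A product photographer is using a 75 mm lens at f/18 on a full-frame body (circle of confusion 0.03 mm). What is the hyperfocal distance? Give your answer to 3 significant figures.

Hyperfocal distance H = f²/(N·c) + f = 75²/(18 × 0.03) + 75 = 5625/0.54 + 75 ≈ 10491.7 mm ≈ 10.5 m.

10.5 m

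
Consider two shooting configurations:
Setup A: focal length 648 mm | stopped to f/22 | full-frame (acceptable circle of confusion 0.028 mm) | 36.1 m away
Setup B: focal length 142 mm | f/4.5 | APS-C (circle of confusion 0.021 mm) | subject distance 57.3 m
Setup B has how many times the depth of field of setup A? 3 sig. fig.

Setup A: H = 648²/(22×0.028) + 648 ≈ 682310.3 mm; DoF = Df − Dn = 38080.5 − 34315.3 ≈ 3765.2 mm.
Setup B: H = 142²/(4.5×0.021) + 142 ≈ 213517.7 mm; DoF = Df − Dn = 78265 − 45194 ≈ 33071 mm.
Ratio = 33071 / 3765.2 ≈ 8.78.

8.78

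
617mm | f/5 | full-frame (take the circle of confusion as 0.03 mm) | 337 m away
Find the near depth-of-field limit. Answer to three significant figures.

298 m

Hyperfocal distance H = f²/(N·c) + f = 617²/(5 × 0.03) + 617 = 380689/0.15 + 617 ≈ 2538543.7 mm ≈ 2539 m.
Near limit Dn = s·(H − f)/(H + s − 2f) = 337000 × (2538543.7 − 617) / (2538543.7 + 337000 − 2 × 617) = 337000 × 2537926.7 / 2874309.7 ≈ 297561 mm ≈ 298 m.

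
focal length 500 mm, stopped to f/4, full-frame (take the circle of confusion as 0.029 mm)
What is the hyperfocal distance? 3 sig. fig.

Hyperfocal distance H = f²/(N·c) + f = 500²/(4 × 0.029) + 500 = 250000/0.116 + 500 ≈ 2155672.4 mm ≈ 2160 m.

2160 m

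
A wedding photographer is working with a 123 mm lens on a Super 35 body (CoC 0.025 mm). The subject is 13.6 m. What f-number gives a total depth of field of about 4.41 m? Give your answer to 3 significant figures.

f/7.10

Write h = H − f = f²/(N·c). The thin-lens limits are Dn = s·h/(h + (s−f)) and Df = s·h/(h − (s−f)), so DoF = Df − Dn = 2·s·(s−f)·h / (h² − (s−f)²).
That is a quadratic in h: DoF·h² − 2·s·(s−f)·h − DoF·(s−f)² = 0 ⇒ h = (s−f)·(s + √(s² + DoF²)) / DoF = 13477 × (13600 + √(13600² + 4410²)) / 4410 = 13477 × (13600 + 14297.1) / 4410 ≈ 85254 mm.
Then N = f²/(c·h) = 123² / (0.025 × 85254) = 15129 / 2131.3 ≈ 7.10.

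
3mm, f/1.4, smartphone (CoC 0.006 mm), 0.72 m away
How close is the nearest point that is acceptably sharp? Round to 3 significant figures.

431 mm

Hyperfocal distance H = f²/(N·c) + f = 3²/(1.4 × 0.006) + 3 = 9/0.0084 + 3 ≈ 1074.4 mm ≈ 1.074 m.
Near limit Dn = s·(H − f)/(H + s − 2f) = 720 × (1074.4 − 3) / (1074.4 + 720 − 2 × 3) = 720 × 1071.4 / 1788.4 ≈ 431.34 mm.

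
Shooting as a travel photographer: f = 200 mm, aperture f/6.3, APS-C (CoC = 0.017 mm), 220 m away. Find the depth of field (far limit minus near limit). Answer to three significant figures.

396 m

Hyperfocal distance H = f²/(N·c) + f = 200²/(6.3 × 0.017) + 200 = 40000/0.1071 + 200 ≈ 373682.7 mm ≈ 373.7 m.
Near limit Dn = s·(H − f)/(H + s − 2f) = 220000 × (373682.7 − 200) / (373682.7 + 220000 − 2 × 200) = 220000 × 373482.7 / 593282.7 ≈ 138494 mm.
Far limit Df = s·(H − f)/(H − s) = 220000 × (373682.7 − 200) / (373682.7 − 220000) = 220000 × 373482.7 / 153682.7 ≈ 534648 mm.
Depth of field = Df − Dn = 534648 − 138494 ≈ 396154 mm ≈ 396 m.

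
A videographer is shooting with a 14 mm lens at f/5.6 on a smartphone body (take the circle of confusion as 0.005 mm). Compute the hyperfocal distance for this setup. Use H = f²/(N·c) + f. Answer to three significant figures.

7.01 m

Hyperfocal distance H = f²/(N·c) + f = 14²/(5.6 × 0.005) + 14 = 196/0.028 + 14 ≈ 7014.0 mm ≈ 7.01 m.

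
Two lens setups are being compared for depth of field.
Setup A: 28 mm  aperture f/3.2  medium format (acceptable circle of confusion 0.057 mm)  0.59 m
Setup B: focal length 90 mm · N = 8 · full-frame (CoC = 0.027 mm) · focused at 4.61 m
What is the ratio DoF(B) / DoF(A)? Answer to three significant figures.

7.18

Setup A: H = 28²/(3.2×0.057) + 28 ≈ 4326.2 mm; DoF = Df − Dn = 678.75 − 521.78 ≈ 156.97 mm.
Setup B: H = 90²/(8×0.027) + 90 ≈ 37590.0 mm; DoF = Df − Dn = 5241.8 − 4114.1 ≈ 1127.7 mm.
Ratio = 1127.7 / 156.97 ≈ 7.18.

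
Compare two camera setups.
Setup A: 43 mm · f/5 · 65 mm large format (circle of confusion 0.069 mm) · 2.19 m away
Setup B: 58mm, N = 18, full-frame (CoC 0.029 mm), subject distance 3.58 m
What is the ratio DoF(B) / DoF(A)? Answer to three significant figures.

Setup A: H = 43²/(5×0.069) + 43 ≈ 5402.4 mm; DoF = Df − Dn = 3653.7 − 1563.6 ≈ 2090.1 mm.
Setup B: H = 58²/(18×0.029) + 58 ≈ 6502.4 mm; DoF = Df − Dn = 7894.5 − 2314.9 ≈ 5579.6 mm.
Ratio = 5579.6 / 2090.1 ≈ 2.67.

2.67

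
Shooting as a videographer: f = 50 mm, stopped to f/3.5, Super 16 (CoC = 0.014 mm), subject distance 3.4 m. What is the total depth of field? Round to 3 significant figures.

448 mm

Hyperfocal distance H = f²/(N·c) + f = 50²/(3.5 × 0.014) + 50 = 2500/0.049 + 50 ≈ 51070.4 mm ≈ 51.07 m.
Near limit Dn = s·(H − f)/(H + s − 2f) = 3400 × (51070.4 − 50) / (51070.4 + 3400 − 2 × 50) = 3400 × 51020.4 / 54370.4 ≈ 3190.51 mm.
Far limit Df = s·(H − f)/(H − s) = 3400 × (51070.4 − 50) / (51070.4 − 3400) = 3400 × 51020.4 / 47670.4 ≈ 3638.93 mm.
Depth of field = Df − Dn = 3638.93 − 3190.51 ≈ 448.42 mm.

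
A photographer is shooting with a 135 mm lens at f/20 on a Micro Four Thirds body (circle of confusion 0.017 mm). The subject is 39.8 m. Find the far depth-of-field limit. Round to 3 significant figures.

153 m

Hyperfocal distance H = f²/(N·c) + f = 135²/(20 × 0.017) + 135 = 18225/0.34 + 135 ≈ 53737.9 mm ≈ 53.74 m.
Far limit Df = s·(H − f)/(H − s) = 39800 × (53737.9 − 135) / (53737.9 − 39800) = 39800 × 53602.9 / 13937.9 ≈ 153064 mm ≈ 153 m.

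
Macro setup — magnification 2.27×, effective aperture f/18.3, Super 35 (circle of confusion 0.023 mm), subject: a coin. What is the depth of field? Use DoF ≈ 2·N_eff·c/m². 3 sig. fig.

At magnification m, DoF ≈ 2·N_eff·c/m² = 2 × 18.3 × 0.023 / 2.27² = 0.8418 / 5.153 ≈ 0.163 mm.

0.163 mm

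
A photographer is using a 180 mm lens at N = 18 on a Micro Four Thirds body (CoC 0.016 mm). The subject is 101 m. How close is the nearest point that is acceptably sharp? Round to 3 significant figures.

Hyperfocal distance H = f²/(N·c) + f = 180²/(18 × 0.016) + 180 = 32400/0.288 + 180 ≈ 112680.0 mm ≈ 112.7 m.
Near limit Dn = s·(H − f)/(H + s − 2f) = 101000 × (112680.0 − 180) / (112680.0 + 101000 − 2 × 180) = 101000 × 112500.0 / 213320.0 ≈ 53265 mm ≈ 53.3 m.

53.3 m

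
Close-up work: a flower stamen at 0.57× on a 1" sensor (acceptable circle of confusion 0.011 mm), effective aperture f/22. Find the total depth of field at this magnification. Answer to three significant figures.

At magnification m, DoF ≈ 2·N_eff·c/m² = 2 × 22 × 0.011 / 0.57² = 0.484 / 0.3249 ≈ 1.49 mm.

1.49 mm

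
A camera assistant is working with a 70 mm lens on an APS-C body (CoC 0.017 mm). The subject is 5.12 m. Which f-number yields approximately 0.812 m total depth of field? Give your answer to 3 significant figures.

Write h = H − f = f²/(N·c). The thin-lens limits are Dn = s·h/(h + (s−f)) and Df = s·h/(h − (s−f)), so DoF = Df − Dn = 2·s·(s−f)·h / (h² − (s−f)²).
That is a quadratic in h: DoF·h² − 2·s·(s−f)·h − DoF·(s−f)² = 0 ⇒ h = (s−f)·(s + √(s² + DoF²)) / DoF = 5050 × (5120 + √(5120² + 812²)) / 812 = 5050 × (5120 + 5183.99) / 812 ≈ 64083 mm.
Then N = f²/(c·h) = 70² / (0.017 × 64083) = 4900 / 1089.4 ≈ 4.50.

f/4.50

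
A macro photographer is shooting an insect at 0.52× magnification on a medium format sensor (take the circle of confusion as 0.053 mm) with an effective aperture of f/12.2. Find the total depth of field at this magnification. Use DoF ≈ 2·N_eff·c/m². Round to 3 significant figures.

4.78 mm

At magnification m, DoF ≈ 2·N_eff·c/m² = 2 × 12.2 × 0.053 / 0.52² = 1.293 / 0.2704 ≈ 4.78 mm.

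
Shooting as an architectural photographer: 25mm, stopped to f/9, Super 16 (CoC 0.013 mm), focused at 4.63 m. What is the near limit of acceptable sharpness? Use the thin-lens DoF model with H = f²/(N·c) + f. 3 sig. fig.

2.49 m

Hyperfocal distance H = f²/(N·c) + f = 25²/(9 × 0.013) + 25 = 625/0.117 + 25 ≈ 5366.9 mm ≈ 5.367 m.
Near limit Dn = s·(H − f)/(H + s − 2f) = 4630 × (5366.9 − 25) / (5366.9 + 4630 − 2 × 25) = 4630 × 5341.9 / 9946.9 ≈ 2486.5 mm ≈ 2.49 m.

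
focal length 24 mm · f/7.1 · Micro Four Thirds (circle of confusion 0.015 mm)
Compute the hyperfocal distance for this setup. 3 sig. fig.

5.43 m

Hyperfocal distance H = f²/(N·c) + f = 24²/(7.1 × 0.015) + 24 = 576/0.1065 + 24 ≈ 5432.5 mm ≈ 5.43 m.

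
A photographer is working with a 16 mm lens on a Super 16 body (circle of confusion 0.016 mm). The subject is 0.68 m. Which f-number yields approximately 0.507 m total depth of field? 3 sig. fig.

f/7.99

Write h = H − f = f²/(N·c). The thin-lens limits are Dn = s·h/(h + (s−f)) and Df = s·h/(h − (s−f)), so DoF = Df − Dn = 2·s·(s−f)·h / (h² − (s−f)²).
That is a quadratic in h: DoF·h² − 2·s·(s−f)·h − DoF·(s−f)² = 0 ⇒ h = (s−f)·(s + √(s² + DoF²)) / DoF = 664 × (680 + √(680² + 507²)) / 507 = 664 × (680 + 848.203) / 507 ≈ 2001.4 mm.
Then N = f²/(c·h) = 16² / (0.016 × 2001.4) = 256 / 32.023 ≈ 7.99.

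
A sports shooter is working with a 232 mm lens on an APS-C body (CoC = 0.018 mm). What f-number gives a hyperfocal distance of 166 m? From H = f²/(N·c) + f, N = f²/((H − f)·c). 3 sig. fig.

f/18

Rearrange H = f²/(N·c) + f for N: N = f² / ((H − f)·c).
N = 232² / ((166000 − 232) × 0.018) = 53824 / 2984 ≈ 18.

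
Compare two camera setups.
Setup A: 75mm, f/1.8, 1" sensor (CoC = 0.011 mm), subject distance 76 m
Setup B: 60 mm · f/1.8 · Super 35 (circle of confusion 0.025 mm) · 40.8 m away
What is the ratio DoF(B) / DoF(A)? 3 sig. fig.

1.28

Setup A: H = 75²/(1.8×0.011) + 75 ≈ 284165.9 mm; DoF = Df − Dn = 103720 − 59972 ≈ 43748 mm.
Setup B: H = 60²/(1.8×0.025) + 60 ≈ 80060.0 mm; DoF = Df − Dn = 83138 − 27033 ≈ 56105 mm.
Ratio = 56105 / 43748 ≈ 1.28.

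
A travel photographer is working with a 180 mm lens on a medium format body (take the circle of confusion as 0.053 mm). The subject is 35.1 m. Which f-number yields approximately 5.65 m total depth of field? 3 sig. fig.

f/1.40

Write h = H − f = f²/(N·c). The thin-lens limits are Dn = s·h/(h + (s−f)) and Df = s·h/(h − (s−f)), so DoF = Df − Dn = 2·s·(s−f)·h / (h² − (s−f)²).
That is a quadratic in h: DoF·h² − 2·s·(s−f)·h − DoF·(s−f)² = 0 ⇒ h = (s−f)·(s + √(s² + DoF²)) / DoF = 34920 × (35100 + √(35100² + 5650²)) / 5650 = 34920 × (35100 + 35551.8) / 5650 ≈ 436666 mm.
Then N = f²/(c·h) = 180² / (0.053 × 436666) = 32400 / 23143 ≈ 1.40.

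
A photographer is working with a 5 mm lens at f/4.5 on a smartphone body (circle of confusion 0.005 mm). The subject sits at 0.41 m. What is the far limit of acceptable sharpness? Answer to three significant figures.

0.645 m

Hyperfocal distance H = f²/(N·c) + f = 5²/(4.5 × 0.005) + 5 = 25/0.0225 + 5 ≈ 1116.1 mm ≈ 1.116 m.
Far limit Df = s·(H − f)/(H − s) = 410 × (1116.1 − 5) / (1116.1 − 410) = 410 × 1111.1 / 706.1 ≈ 645.16 mm ≈ 0.645 m.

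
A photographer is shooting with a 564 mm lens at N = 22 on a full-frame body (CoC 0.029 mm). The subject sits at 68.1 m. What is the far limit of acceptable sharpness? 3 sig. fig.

Hyperfocal distance H = f²/(N·c) + f = 564²/(22 × 0.029) + 564 = 318096/0.638 + 564 ≈ 499147.1 mm ≈ 499.1 m.
Far limit Df = s·(H − f)/(H − s) = 68100 × (499147.1 − 564) / (499147.1 − 68100) = 68100 × 498583.1 / 431047.1 ≈ 78770 mm ≈ 78.8 m.

78.8 m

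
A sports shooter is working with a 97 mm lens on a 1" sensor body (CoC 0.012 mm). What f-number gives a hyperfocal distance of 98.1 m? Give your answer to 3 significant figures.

Rearrange H = f²/(N·c) + f for N: N = f² / ((H − f)·c).
N = 97² / ((98100 − 97) × 0.012) = 9409 / 1176 ≈ 8.

f/8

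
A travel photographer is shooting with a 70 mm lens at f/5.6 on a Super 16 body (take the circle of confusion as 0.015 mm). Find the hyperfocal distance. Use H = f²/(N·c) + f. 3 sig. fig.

Hyperfocal distance H = f²/(N·c) + f = 70²/(5.6 × 0.015) + 70 = 4900/0.084 + 70 ≈ 58403.3 mm ≈ 58.4 m.

58.4 m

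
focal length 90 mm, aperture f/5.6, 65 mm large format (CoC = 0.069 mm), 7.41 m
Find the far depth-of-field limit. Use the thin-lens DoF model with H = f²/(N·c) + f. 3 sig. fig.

11.4 m

Hyperfocal distance H = f²/(N·c) + f = 90²/(5.6 × 0.069) + 90 = 8100/0.3864 + 90 ≈ 21052.7 mm ≈ 21.05 m.
Far limit Df = s·(H − f)/(H − s) = 7410 × (21052.7 − 90) / (21052.7 − 7410) = 7410 × 20962.7 / 13642.7 ≈ 11386 mm ≈ 11.4 m.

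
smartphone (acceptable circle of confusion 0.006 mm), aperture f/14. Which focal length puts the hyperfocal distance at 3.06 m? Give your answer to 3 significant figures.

From H = f²/(N·c) + f, with f ≪ H: f ≈ √(H·N·c) = √(3060 × 14 × 0.006) = √257.04 ≈ 16.03 mm.
The +f correction barely moves this — solving exactly, f² + N·c·f − N·c·H = 0 ⇒ f = (−N·c + √((N·c)² + 4·N·c·H))/2 = (−0.084 + √1028.2)/2 ≈ 15.991 mm, so f ≈ 16.0 mm.

16.0 mm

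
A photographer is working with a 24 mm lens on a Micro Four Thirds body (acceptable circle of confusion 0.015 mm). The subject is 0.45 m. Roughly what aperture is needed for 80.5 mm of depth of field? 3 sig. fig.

f/8

Write h = H − f = f²/(N·c). The thin-lens limits are Dn = s·h/(h + (s−f)) and Df = s·h/(h − (s−f)), so DoF = Df − Dn = 2·s·(s−f)·h / (h² − (s−f)²).
That is a quadratic in h: DoF·h² − 2·s·(s−f)·h − DoF·(s−f)² = 0 ⇒ h = (s−f)·(s + √(s² + DoF²)) / DoF = 426 × (450 + √(450² + 80.5²)) / 80.5 = 426 × (450 + 457.144) / 80.5 ≈ 4800.5 mm.
Then N = f²/(c·h) = 24² / (0.015 × 4800.5) = 576 / 72.008 ≈ 8.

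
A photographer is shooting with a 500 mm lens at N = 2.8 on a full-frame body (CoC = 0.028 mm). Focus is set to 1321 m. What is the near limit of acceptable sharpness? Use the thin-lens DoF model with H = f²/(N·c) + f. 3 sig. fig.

934 m

Hyperfocal distance H = f²/(N·c) + f = 500²/(2.8 × 0.028) + 500 = 250000/0.0784 + 500 ≈ 3189275.5 mm ≈ 3189 m.
Near limit Dn = s·(H − f)/(H + s − 2f) = 1321000 × (3189275.5 − 500) / (3189275.5 + 1321000 − 2 × 500) = 1321000 × 3188775.5 / 4509275.5 ≈ 934157 mm ≈ 934 m.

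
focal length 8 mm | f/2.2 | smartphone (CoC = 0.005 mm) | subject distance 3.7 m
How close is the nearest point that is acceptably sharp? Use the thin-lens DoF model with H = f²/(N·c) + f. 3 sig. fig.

2.26 m

Hyperfocal distance H = f²/(N·c) + f = 8²/(2.2 × 0.005) + 8 = 64/0.011 + 8 ≈ 5826.2 mm ≈ 5.826 m.
Near limit Dn = s·(H − f)/(H + s − 2f) = 3700 × (5826.2 − 8) / (5826.2 + 3700 − 2 × 8) = 3700 × 5818.2 / 9510.2 ≈ 2263.6 mm ≈ 2.26 m.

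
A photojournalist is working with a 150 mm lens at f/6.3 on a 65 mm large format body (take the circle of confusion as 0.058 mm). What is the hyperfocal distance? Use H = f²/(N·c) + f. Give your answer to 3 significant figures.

Hyperfocal distance H = f²/(N·c) + f = 150²/(6.3 × 0.058) + 150 = 22500/0.3654 + 150 ≈ 61726.4 mm ≈ 61.7 m.

61.7 m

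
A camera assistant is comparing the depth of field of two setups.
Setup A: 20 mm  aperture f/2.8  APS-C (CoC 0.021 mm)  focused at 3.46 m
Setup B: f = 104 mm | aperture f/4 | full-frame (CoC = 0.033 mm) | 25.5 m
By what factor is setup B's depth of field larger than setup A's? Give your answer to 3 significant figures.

3.72

Setup A: H = 20²/(2.8×0.021) + 20 ≈ 6822.7 mm; DoF = Df − Dn = 6999.5 − 2298.0 ≈ 4701.5 mm.
Setup B: H = 104²/(4×0.033) + 104 ≈ 82043.4 mm; DoF = Df − Dn = 36953 − 19467 ≈ 17486 mm.
Ratio = 17486 / 4701.5 ≈ 3.72.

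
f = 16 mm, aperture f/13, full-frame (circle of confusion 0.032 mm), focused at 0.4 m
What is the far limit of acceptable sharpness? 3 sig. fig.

Hyperfocal distance H = f²/(N·c) + f = 16²/(13 × 0.032) + 16 = 256/0.416 + 16 ≈ 631.4 mm ≈ 0.631 m.
Far limit Df = s·(H − f)/(H − s) = 400 × (631.4 − 16) / (631.4 − 400) = 400 × 615.4 / 231.4 ≈ 1063.8 mm ≈ 1.06 m.

1.06 m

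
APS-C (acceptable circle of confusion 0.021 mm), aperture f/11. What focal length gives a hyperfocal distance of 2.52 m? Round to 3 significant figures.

From H = f²/(N·c) + f, with f ≪ H: f ≈ √(H·N·c) = √(2520 × 11 × 0.021) = √582.12 ≈ 24.13 mm.
Exact: f² + N·c·f − N·c·H = 0 ⇒ f = (−N·c + √((N·c)² + 4·N·c·H))/2 = (−0.231 + √2328.5)/2 ≈ 24.012 mm ≈ 24.0 mm.

24.0 mm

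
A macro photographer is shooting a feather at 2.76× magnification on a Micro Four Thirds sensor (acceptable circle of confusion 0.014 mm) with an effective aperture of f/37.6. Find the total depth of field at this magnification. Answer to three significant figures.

0.138 mm

At magnification m, DoF ≈ 2·N_eff·c/m² = 2 × 37.6 × 0.014 / 2.76² = 1.053 / 7.618 ≈ 0.138 mm.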